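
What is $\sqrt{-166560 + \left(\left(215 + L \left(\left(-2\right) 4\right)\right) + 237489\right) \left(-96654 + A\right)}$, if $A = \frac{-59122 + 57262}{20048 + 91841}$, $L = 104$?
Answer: $\frac{4 i \sqrt{17913959796184528443}}{111889} \approx 1.5131 \cdot 10^{5} i$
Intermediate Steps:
$A = - \frac{1860}{111889} \approx -0.016624$
$\sqrt{-166560 + \left(\left(215 + L \left(\left(-2\right) 4\right)\right) + 237489\right) \left(-96654 + A\right)} = \sqrt{-166560 + \left(\left(215 + 104 \left(\left(-2\right) 4\right)\right) + 237489\right) \left(-96654 - \frac{1860}{111889}\right)} = \sqrt{-166560 + \left(\left(215 + 104 \left(-8\right)\right) + 237489\right) \left(- \frac{10814521266}{111889}\right)} = \sqrt{-166560 + \left(\left(215 - 832\right) + 237489\right) \left(- \frac{10814521266}{111889}\right)} = \sqrt{-166560 + \left(-617 + 237489\right) \left(- \frac{10814521266}{111889}\right)} = \sqrt{-166560 + 236872 \left(- \frac{10814521266}{111889}\right)} = \sqrt{-166560 - \frac{2561657281319952}{111889}} = \sqrt{- \frac{2561675917551792}{111889}} = \frac{4 i \sqrt{17913959796184528443}}{111889}$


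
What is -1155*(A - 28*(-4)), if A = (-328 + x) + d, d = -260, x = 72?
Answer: 466620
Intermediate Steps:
A = -516 (A = (-328 + 72) - 260 = -256 - 260 = -516)
-1155*(A - 28*(-4)) = -1155*(-516 - 28*(-4)) = -1155*(-516 + 112) = -1155*(-404) = 466620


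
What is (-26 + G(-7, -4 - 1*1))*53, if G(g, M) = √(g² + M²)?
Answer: -1378 + 53*√74 ≈ -922.08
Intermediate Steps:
G(g, M) = √(M² + g²)
(-26 + G(-7, -4 - 1*1))*53 = (-26 + √((-4 - 1*1)² + (-7)²))*53 = (-26 + √((-4 - 1)² + 49))*53 = (-26 + √((-5)² + 49))*53 = (-26 + √(25 + 49))*53 = (-26 + √74)*53 = -1378 + 53*√74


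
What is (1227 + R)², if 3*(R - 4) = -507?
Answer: 1127844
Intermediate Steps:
R = -165 (R = 4 + (⅓)*(-507) = 4 - 169 = -165)
(1227 + R)² = (1227 - 165)² = 1062² = 1127844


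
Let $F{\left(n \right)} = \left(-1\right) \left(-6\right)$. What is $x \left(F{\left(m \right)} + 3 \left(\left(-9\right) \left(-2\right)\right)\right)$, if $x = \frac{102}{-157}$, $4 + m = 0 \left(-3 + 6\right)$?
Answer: $- \frac{6120}{157} \approx -38.981$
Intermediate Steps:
$m = -4$ ($m = -4 + 0 \left(-3 + 6\right) = -4 + 0 \cdot 3 = -4 + 0 = -4$)
$F{\left(n \right)} = 6$
$x = - \frac{102}{157}$ ($x = 102 \left(- \frac{1}{157}\right) = - \frac{102}{157} \approx -0.64968$)
$x \left(F{\left(m \right)} + 3 \left(\left(-9\right) \left(-2\right)\right)\right) = - \frac{102 \left(6 + 3 \left(\left(-9\right) \left(-2\right)\right)\right)}{157} = - \frac{102 \left(6 + 3 \cdot 18\right)}{157} = - \frac{102 \left(6 + 54\right)}{157} = \left(- \frac{102}{157}\right) 60 = - \frac{6120}{157}$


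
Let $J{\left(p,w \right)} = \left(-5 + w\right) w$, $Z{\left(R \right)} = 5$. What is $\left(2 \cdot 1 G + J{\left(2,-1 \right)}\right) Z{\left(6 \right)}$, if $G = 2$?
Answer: $50$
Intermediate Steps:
$J{\left(p,w \right)} = w \left(-5 + w\right)$
$\left(2 \cdot 1 G + J{\left(2,-1 \right)}\right) Z{\left(6 \right)} = \left(2 \cdot 1 \cdot 2 - \left(-5 - 1\right)\right) 5 = \left(2 \cdot 2 - -6\right) 5 = \left(4 + 6\right) 5 = 10 \cdot 5 = 50$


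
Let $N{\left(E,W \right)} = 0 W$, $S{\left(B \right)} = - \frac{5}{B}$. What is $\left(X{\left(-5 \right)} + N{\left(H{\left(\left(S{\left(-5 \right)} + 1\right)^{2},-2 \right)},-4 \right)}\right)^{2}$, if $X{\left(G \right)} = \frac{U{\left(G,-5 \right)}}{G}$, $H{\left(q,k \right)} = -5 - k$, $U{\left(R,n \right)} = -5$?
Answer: $1$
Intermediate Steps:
$N{\left(E,W \right)} = 0$
$X{\left(G \right)} = - \frac{5}{G}$
$\left(X{\left(-5 \right)} + N{\left(H{\left(\left(S{\left(-5 \right)} + 1\right)^{2},-2 \right)},-4 \right)}\right)^{2} = \left(- \frac{5}{-5} + 0\right)^{2} = \left(\left(-5\right) \left(- \frac{1}{5}\right) + 0\right)^{2} = \left(1 + 0\right)^{2} = 1^{2} = 1$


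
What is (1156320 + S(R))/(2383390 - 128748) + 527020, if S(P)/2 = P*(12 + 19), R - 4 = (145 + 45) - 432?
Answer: 594121284202/1127321 ≈ 5.2702e+5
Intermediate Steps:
R = -238 (R = 4 + ((145 + 45) - 432) = 4 + (190 - 432) = 4 - 242 = -238)
S(P) = 62*P (S(P) = 2*(P*(12 + 19)) = 2*(P*31) = 2*(31*P) = 62*P)
(1156320 + S(R))/(2383390 - 128748) + 527020 = (1156320 + 62*(-238))/(2383390 - 128748) + 527020 = (1156320 - 14756)/2254642 + 527020 = 1141564*(1/2254642) + 527020 = 570782/1127321 + 527020 = 594121284202/1127321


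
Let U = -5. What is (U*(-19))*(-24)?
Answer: -2280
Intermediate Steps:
(U*(-19))*(-24) = -5*(-19)*(-24) = 95*(-24) = -2280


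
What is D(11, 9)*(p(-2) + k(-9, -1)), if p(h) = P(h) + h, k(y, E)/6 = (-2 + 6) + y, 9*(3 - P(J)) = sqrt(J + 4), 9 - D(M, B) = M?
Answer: 58 + 2*sqrt(2)/9 ≈ 58.314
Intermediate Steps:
D(M, B) = 9 - M
P(J) = 3 - sqrt(4 + J)/9 (P(J) = 3 - sqrt(J + 4)/9 = 3 - sqrt(4 + J)/9)
k(y, E) = 24 + 6*y (k(y, E) = 6*((-2 + 6) + y) = 6*(4 + y) = 24 + 6*y)
p(h) = 3 + h - sqrt(4 + h)/9 (p(h) = (3 - sqrt(4 + h)/9) + h = 3 + h - sqrt(4 + h)/9)
D(11, 9)*(p(-2) + k(-9, -1)) = (9 - 1*11)*((3 - 2 - sqrt(4 - 2)/9) + (24 + 6*(-9))) = (9 - 11)*((3 - 2 - sqrt(2)/9) + (24 - 54)) = -2*((1 - sqrt(2)/9) - 30) = -2*(-29 - sqrt(2)/9) = 58 + 2*sqrt(2)/9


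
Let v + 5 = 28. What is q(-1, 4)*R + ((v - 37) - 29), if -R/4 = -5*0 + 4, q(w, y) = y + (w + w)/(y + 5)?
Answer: -931/9 ≈ -103.44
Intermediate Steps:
v = 23 (v = -5 + 28 = 23)
q(w, y) = y + 2*w/(5 + y) (q(w, y) = y + (2*w)/(5 + y) = y + 2*w/(5 + y))
R = -16 (R = -4*(-5*0 + 4) = -4*(0 + 4) = -4*4 = -16)
q(-1, 4)*R + ((v - 37) - 29) = ((4² + 2*(-1) + 5*4)/(5 + 4))*(-16) + ((23 - 37) - 29) = ((16 - 2 + 20)/9)*(-16) + (-14 - 29) = ((⅑)*34)*(-16) - 43 = (34/9)*(-16) - 43 = -544/9 - 43 = -931/9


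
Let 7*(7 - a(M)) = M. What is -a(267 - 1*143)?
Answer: 75/7 ≈ 10.714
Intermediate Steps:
a(M) = 7 - M/7
-a(267 - 1*143) = -(7 - (267 - 1*143)/7) = -(7 - (267 - 143)/7) = -(7 - ⅐*124) = -(7 - 124/7) = -1*(-75/7) = 75/7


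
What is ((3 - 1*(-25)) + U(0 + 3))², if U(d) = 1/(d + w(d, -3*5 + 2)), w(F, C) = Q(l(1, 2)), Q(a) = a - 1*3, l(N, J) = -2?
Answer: 3025/4 ≈ 756.25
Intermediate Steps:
Q(a) = -3 + a (Q(a) = a - 3 = -3 + a)
w(F, C) = -5 (w(F, C) = -3 - 2 = -5)
U(d) = 1/(-5 + d) (U(d) = 1/(d - 5) = 1/(-5 + d))
((3 - 1*(-25)) + U(0 + 3))² = ((3 - 1*(-25)) + 1/(-5 + (0 + 3)))² = ((3 + 25) + 1/(-5 + 3))² = (28 + 1/(-2))² = (28 - ½)² = (55/2)² = 3025/4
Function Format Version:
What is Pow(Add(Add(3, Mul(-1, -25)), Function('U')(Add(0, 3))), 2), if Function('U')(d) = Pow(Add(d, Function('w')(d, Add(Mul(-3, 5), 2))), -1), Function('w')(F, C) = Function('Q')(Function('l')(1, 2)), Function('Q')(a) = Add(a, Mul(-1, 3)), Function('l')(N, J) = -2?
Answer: Rational(3025, 4) ≈ 756.25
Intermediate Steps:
Function('Q')(a) = Add(-3, a) (Function('Q')(a) = Add(a, -3) = Add(-3, a))
Function('w')(F, C) = -5 (Function('w')(F, C) = Add(-3, -2) = -5)
Function('U')(d) = Pow(Add(-5, d), -1) (Function('U')(d) = Pow(Add(d, -5), -1) = Pow(Add(-5, d), -1))
Pow(Add(Add(3, Mul(-1, -25)), Function('U')(Add(0, 3))), 2) = Pow(Add(Add(3, Mul(-1, -25)), Pow(Add(-5, Add(0, 3)), -1)), 2) = Pow(Add(Add(3, 25), Pow(Add(-5, 3), -1)), 2) = Pow(Add(28, Pow(-2, -1)), 2) = Pow(Add(28, Rational(-1, 2)), 2) = Pow(Rational(55, 2), 2) = Rational(3025, 4)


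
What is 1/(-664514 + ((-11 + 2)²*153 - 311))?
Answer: -1/652432 ≈ -1.5327e-6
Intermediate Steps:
1/(-664514 + ((-11 + 2)²*153 - 311)) = 1/(-664514 + ((-9)²*153 - 311)) = 1/(-664514 + (81*153 - 311)) = 1/(-664514 + (12393 - 311)) = 1/(-664514 + 12082) = 1/(-652432) = -1/652432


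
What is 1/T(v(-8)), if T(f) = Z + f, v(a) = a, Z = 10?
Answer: ½ ≈ 0.50000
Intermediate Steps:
T(f) = 10 + f
1/T(v(-8)) = 1/(10 - 8) = 1/2 = ½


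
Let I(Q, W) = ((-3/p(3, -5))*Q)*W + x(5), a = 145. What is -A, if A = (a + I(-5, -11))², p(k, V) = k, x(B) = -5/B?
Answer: -7921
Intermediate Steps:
I(Q, W) = -1 - Q*W (I(Q, W) = ((-3/3)*Q)*W - 5/5 = ((-3*⅓)*Q)*W - 5*⅕ = (-Q)*W - 1 = -Q*W - 1 = -1 - Q*W)
A = 7921 (A = (145 + (-1 - 1*(-5)*(-11)))² = (145 + (-1 - 55))² = (145 - 56)² = 89² = 7921)
-A = -1*7921 = -7921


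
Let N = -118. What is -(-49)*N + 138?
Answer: -5644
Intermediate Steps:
-(-49)*N + 138 = -(-49)*(-118) + 138 = -49*118 + 138 = -5782 + 138 = -5644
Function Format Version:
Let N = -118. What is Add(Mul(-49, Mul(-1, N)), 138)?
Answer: -5644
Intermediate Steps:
Add(Mul(-49, Mul(-1, N)), 138) = Add(Mul(-49, Mul(-1, -118)), 138) = Add(Mul(-49, 118), 138) = Add(-5782, 138) = -5644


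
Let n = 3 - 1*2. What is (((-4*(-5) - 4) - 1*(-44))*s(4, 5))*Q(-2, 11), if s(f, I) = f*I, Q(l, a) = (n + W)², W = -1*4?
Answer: 10800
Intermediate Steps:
W = -4
n = 1 (n = 3 - 2 = 1)
Q(l, a) = 9 (Q(l, a) = (1 - 4)² = (-3)² = 9)
s(f, I) = I*f
(((-4*(-5) - 4) - 1*(-44))*s(4, 5))*Q(-2, 11) = (((-4*(-5) - 4) - 1*(-44))*(5*4))*9 = (((20 - 4) + 44)*20)*9 = ((16 + 44)*20)*9 = (60*20)*9 = 1200*9 = 10800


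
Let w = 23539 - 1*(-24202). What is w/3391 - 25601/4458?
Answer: 126016387/15117078 ≈ 8.3360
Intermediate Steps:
w = 47741 (w = 23539 + 24202 = 47741)
w/3391 - 25601/4458 = 47741/3391 - 25601/4458 = 126016387/15117078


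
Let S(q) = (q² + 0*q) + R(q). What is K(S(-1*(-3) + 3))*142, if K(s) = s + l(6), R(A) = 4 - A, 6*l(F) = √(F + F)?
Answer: 4828 + 142*√3/3 ≈ 4910.0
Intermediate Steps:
l(F) = √2*√F/6 (l(F) = √(F + F)/6 = √(2*F)/6 = (√2*√F)/6 = √2*√F/6)
S(q) = 4 + q² - q (S(q) = (q² + 0*q) + (4 - q) = (q² + 0) + (4 - q) = q² + (4 - q) = 4 + q² - q)
K(s) = s + √3/3 (K(s) = s + √2*√6/6 = s + √3/3)
K(S(-1*(-3) + 3))*142 = ((4 + (-1*(-3) + 3)² - (-1*(-3) + 3)) + √3/3)*142 = ((4 + (3 + 3)² - (3 + 3)) + √3/3)*142 = ((4 + 6² - 1*6) + √3/3)*142 = ((4 + 36 - 6) + √3/3)*142 = (34 + √3/3)*142 = 4828 + 142*√3/3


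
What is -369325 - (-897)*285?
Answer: -113680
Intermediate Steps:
-369325 - (-897)*285 = -369325 - 1*(-255645) = -369325 + 255645 = -113680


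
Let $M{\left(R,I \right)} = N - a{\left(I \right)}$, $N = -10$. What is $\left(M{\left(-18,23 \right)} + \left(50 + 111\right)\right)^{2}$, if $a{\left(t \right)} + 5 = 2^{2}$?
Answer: $23104$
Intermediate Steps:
$a{\left(t \right)} = -1$ ($a{\left(t \right)} = -5 + 2^{2} = -5 + 4 = -1$)
$M{\left(R,I \right)} = -9$ ($M{\left(R,I \right)} = -10 - -1 = -10 + 1 = -9$)
$\left(M{\left(-18,23 \right)} + \left(50 + 111\right)\right)^{2} = \left(-9 + \left(50 + 111\right)\right)^{2} = \left(-9 + 161\right)^{2} = 152^{2} = 23104$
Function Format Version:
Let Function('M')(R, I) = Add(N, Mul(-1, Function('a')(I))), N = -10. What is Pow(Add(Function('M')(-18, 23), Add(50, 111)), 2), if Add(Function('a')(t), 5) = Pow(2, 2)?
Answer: 23104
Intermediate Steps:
Function('a')(t) = -1 (Function('a')(t) = Add(-5, Pow(2, 2)) = Add(-5, 4) = -1)
Function('M')(R, I) = -9 (Function('M')(R, I) = Add(-10, Mul(-1, -1)) = Add(-10, 1) = -9)
Pow(Add(Function('M')(-18, 23), Add(50, 111)), 2) = Pow(Add(-9, Add(50, 111)), 2) = Pow(Add(-9, 161), 2) = Pow(152, 2) = 23104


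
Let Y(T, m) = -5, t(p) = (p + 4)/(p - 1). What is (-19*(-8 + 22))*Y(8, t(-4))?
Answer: 1330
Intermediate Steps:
t(p) = (4 + p)/(-1 + p)
(-19*(-8 + 22))*Y(8, t(-4)) = -19*(-8 + 22)*(-5) = -19*14*(-5) = -266*(-5) = 1330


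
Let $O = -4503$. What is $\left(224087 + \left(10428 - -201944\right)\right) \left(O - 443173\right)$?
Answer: $-195392219284$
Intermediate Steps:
$\left(224087 + \left(10428 - -201944\right)\right) \left(O - 443173\right) = \left(224087 + \left(10428 - -201944\right)\right) \left(-4503 - 443173\right) = \left(224087 + \left(10428 + 201944\right)\right) \left(-447676\right) = \left(224087 + 212372\right) \left(-447676\right) = 436459 \left(-447676\right) = -195392219284$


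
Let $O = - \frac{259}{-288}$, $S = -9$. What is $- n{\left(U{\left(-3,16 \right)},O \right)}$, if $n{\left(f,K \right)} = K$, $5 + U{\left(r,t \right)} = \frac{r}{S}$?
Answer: $- \frac{259}{288} \approx -0.89931$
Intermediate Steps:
$U{\left(r,t \right)} = -5 - \frac{r}{9}$ ($U{\left(r,t \right)} = -5 + \frac{r}{-9} = -5 + r \left(- \frac{1}{9}\right) = -5 - \frac{r}{9}$)
$O = \frac{259}{288}$ ($O = \left(-259\right) \left(- \frac{1}{288}\right) = \frac{259}{288} \approx 0.89931$)
$- n{\left(U{\left(-3,16 \right)},O \right)} = \left(-1\right) \frac{259}{288} = - \frac{259}{288}$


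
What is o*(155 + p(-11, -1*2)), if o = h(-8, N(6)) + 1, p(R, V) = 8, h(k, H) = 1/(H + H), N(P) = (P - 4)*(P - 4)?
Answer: 1467/8 ≈ 183.38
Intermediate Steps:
N(P) = (-4 + P)**2 (N(P) = (-4 + P)*(-4 + P) = (-4 + P)**2)
h(k, H) = 1/(2*H)
o = 9/8 (o = 1/(2*((-4 + 6)**2)) + 1 = 1/(2*(2**2)) + 1 = (1/2)/4 + 1 = (1/2)*(1/4) + 1 = 1/8 + 1 = 9/8 ≈ 1.1250)
o*(155 + p(-11, -1*2)) = 9*(155 + 8)/8 = (9/8)*163 = 1467/8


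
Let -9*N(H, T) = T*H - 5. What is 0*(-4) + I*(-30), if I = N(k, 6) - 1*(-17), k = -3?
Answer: -1760/3 ≈ -586.67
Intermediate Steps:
N(H, T) = 5/9 - H*T/9 (N(H, T) = -(T*H - 5)/9 = -(H*T - 5)/9 = -(-5 + H*T)/9 = 5/9 - H*T/9)
I = 176/9 (I = (5/9 - ⅑*(-3)*6) - 1*(-17) = (5/9 + 2) + 17 = 23/9 + 17 = 176/9 ≈ 19.556)
0*(-4) + I*(-30) = 0*(-4) + (176/9)*(-30) = 0 - 1760/3 = -1760/3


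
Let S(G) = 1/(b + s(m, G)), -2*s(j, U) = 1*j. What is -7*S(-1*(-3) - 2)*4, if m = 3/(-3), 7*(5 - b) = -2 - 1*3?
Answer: -392/87 ≈ -4.5057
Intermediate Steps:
b = 40/7 (b = 5 - (-2 - 1*3)/7 = 5 - (-2 - 3)/7 = 5 - 1/7*(-5) = 5 + 5/7 = 40/7 ≈ 5.7143)
m = -1 (m = 3*(-1/3) = -1)
s(j, U) = -j/2
S(G) = 14/87 (S(G) = 1/(40/7 - 1/2*(-1)) = 1/(40/7 + 1/2) = 1/(87/14) = 14/87)
-7*S(-1*(-3) - 2)*4 = -7*14/87*4 = -98/87*4 = -392/87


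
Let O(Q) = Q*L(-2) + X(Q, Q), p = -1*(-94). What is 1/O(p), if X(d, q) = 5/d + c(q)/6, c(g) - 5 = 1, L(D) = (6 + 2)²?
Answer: 94/565603 ≈ 0.00016619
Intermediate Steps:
L(D) = 64 (L(D) = 8² = 64)
c(g) = 6 (c(g) = 5 + 1 = 6)
p = 94
X(d, q) = 1 + 5/d (X(d, q) = 5/d + 6/6 = 5/d + 6*(⅙) = 5/d + 1 = 1 + 5/d)
O(Q) = 64*Q + (5 + Q)/Q (O(Q) = Q*64 + (5 + Q)/Q = 64*Q + (5 + Q)/Q)
1/O(p) = 1/(1 + 5/94 + 64*94) = 1/(1 + 5*(1/94) + 6016) = 1/(1 + 5/94 + 6016) = 1/(565603/94) = 94/565603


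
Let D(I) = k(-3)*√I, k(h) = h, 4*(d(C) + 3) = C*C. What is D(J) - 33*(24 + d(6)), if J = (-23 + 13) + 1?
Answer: -990 - 9*I ≈ -990.0 - 9.0*I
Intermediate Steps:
d(C) = -3 + C²/4 (d(C) = -3 + (C*C)/4 = -3 + C²/4)
J = -9 (J = -10 + 1 = -9)
D(I) = -3*√I
D(J) - 33*(24 + d(6)) = -9*I - 33*(24 + (-3 + (¼)*6²)) = -9*I - 33*(24 + (-3 + (¼)*36)) = -9*I - 33*(24 + (-3 + 9)) = -9*I - 33*(24 + 6) = -9*I - 33*30 = -9*I - 1*990 = -9*I - 990 = -990 - 9*I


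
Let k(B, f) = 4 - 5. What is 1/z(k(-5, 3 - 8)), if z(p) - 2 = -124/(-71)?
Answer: 71/266 ≈ 0.26692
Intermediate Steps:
k(B, f) = -1
z(p) = 266/71 (z(p) = 2 - 124/(-71) = 2 - 124*(-1/71) = 2 + 124/71 = 266/71)
1/z(k(-5, 3 - 8)) = 1/(266/71) = 71/266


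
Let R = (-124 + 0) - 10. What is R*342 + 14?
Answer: -45814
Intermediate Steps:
R = -134 (R = -124 - 10 = -134)
R*342 + 14 = -134*342 + 14 = -45828 + 14 = -45814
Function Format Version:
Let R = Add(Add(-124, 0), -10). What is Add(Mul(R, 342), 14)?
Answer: -45814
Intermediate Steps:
R = -134 (R = Add(-124, -10) = -134)
Add(Mul(R, 342), 14) = Add(Mul(-134, 342), 14) = Add(-45828, 14) = -45814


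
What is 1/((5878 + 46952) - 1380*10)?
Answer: 1/39030 ≈ 2.5621e-5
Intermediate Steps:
1/((5878 + 46952) - 1380*10) = 1/(52830 - 13800) = 1/39030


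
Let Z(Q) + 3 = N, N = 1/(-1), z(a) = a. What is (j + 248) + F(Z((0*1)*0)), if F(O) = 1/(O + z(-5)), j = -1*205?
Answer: 386/9 ≈ 42.889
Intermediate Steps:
j = -205
N = -1
Z(Q) = -4 (Z(Q) = -3 - 1 = -4)
F(O) = 1/(-5 + O) (F(O) = 1/(O - 5) = 1/(-5 + O))
(j + 248) + F(Z((0*1)*0)) = (-205 + 248) + 1/(-5 - 4) = 43 + 1/(-9) = 43 - ⅑ = 386/9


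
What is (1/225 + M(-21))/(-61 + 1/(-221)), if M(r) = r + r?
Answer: 2088229/3033450 ≈ 0.68840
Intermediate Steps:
M(r) = 2*r
(1/225 + M(-21))/(-61 + 1/(-221)) = (1/225 + 2*(-21))/(-61 + 1/(-221)) = (1/225 - 42)/(-61 - 1/221) = -9449/(225*(-13482/221)) = -9449/225*(-221/13482) = 2088229/3033450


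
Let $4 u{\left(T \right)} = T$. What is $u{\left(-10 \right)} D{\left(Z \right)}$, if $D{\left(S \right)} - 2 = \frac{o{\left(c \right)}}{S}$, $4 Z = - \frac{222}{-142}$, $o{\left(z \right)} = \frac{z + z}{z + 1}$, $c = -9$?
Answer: $- \frac{1435}{74} \approx -19.392$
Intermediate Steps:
$u{\left(T \right)} = \frac{T}{4}$
$o{\left(z \right)} = \frac{2 z}{1 + z}$
$Z = \frac{111}{284}$ ($Z = \frac{\left(-222\right) \frac{1}{-142}}{4} = \frac{\left(-222\right) \left(- \frac{1}{142}\right)}{4} = \frac{1}{4} \cdot \frac{111}{71} = \frac{111}{284} \approx 0.39085$)
$D{\left(S \right)} = 2 + \frac{9}{4 S}$ ($D{\left(S \right)} = 2 + \frac{2 \left(-9\right) \frac{1}{1 - 9}}{S} = 2 + \frac{2 \left(-9\right) \frac{1}{-8}}{S} = 2 + \frac{2 \left(-9\right) \left(- \frac{1}{8}\right)}{S} = 2 + \frac{9}{4 S}$)
$u{\left(-10 \right)} D{\left(Z \right)} = \frac{1}{4} \left(-10\right) \left(2 + \frac{9}{4 \cdot \frac{111}{284}}\right) = - \frac{5 \left(2 + \frac{9}{4} \cdot \frac{284}{111}\right)}{2} = - \frac{5 \left(2 + \frac{213}{37}\right)}{2} = \left(- \frac{5}{2}\right) \frac{287}{37} = - \frac{1435}{74}$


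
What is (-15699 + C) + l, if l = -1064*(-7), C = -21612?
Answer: -29863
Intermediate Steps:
l = 7448
(-15699 + C) + l = (-15699 - 21612) + 7448 = -37311 + 7448 = -29863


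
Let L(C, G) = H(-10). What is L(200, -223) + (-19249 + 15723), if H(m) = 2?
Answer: -3524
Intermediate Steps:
L(C, G) = 2
L(200, -223) + (-19249 + 15723) = 2 + (-19249 + 15723) = 2 - 3526 = -3524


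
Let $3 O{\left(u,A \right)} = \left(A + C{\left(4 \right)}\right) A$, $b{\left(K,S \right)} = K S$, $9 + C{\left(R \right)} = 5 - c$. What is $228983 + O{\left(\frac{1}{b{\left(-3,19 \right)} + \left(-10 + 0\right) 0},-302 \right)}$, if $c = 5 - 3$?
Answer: $\frac{779965}{3} \approx 2.5999 \cdot 10^{5}$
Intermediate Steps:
$c = 2$
$C{\left(R \right)} = -6$ ($C{\left(R \right)} = -9 + \left(5 - 2\right) = -9 + 3 = -6$)
$O{\left(u,A \right)} = \frac{A \left(-6 + A\right)}{3}$ ($O{\left(u,A \right)} = \frac{\left(A - 6\right) A}{3} = \frac{\left(-6 + A\right) A}{3} = \frac{A \left(-6 + A\right)}{3}$)
$228983 + O{\left(\frac{1}{b{\left(-3,19 \right)} + \left(-10 + 0\right) 0},-302 \right)} = 228983 + \frac{1}{3} \left(-302\right) \left(-6 - 302\right) = 228983 + \frac{1}{3} \left(-302\right) \left(-308\right) = 228983 + \frac{93016}{3} = \frac{779965}{3}$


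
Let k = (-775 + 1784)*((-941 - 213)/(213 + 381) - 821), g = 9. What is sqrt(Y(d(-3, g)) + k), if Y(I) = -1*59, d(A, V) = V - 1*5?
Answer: I*sqrt(8138831217)/99 ≈ 911.27*I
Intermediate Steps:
d(A, V) = -5 + V (d(A, V) = V - 5 = -5 + V)
Y(I) = -59
k = -246613726/297 (k = 1009*(-1154/594 - 821) = 1009*(-1154*1/594 - 821) = 1009*(-577/297 - 821) = 1009*(-244414/297) = -246613726/297 ≈ -8.3035e+5)
sqrt(Y(d(-3, g)) + k) = sqrt(-59 - 246613726/297) = sqrt(-246631249/297) = I*sqrt(8138831217)/99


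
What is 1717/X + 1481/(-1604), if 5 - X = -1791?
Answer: 5887/180049 ≈ 0.032697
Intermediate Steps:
X = 1796 (X = 5 - 1*(-1791) = 5 + 1791 = 1796)
1717/X + 1481/(-1604) = 1717/1796 + 1481/(-1604) = 1717*(1/1796) + 1481*(-1/1604) = 1717/1796 - 1481/1604 = 5887/180049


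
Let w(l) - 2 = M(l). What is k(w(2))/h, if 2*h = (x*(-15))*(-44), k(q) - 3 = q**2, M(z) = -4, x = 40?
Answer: 7/13200 ≈ 0.00053030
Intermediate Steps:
w(l) = -2 (w(l) = 2 - 4 = -2)
k(q) = 3 + q**2
h = 13200 (h = ((40*(-15))*(-44))/2 = (-600*(-44))/2 = (1/2)*26400 = 13200)
k(w(2))/h = (3 + (-2)**2)/13200 = (3 + 4)*(1/13200) = 7*(1/13200) = 7/13200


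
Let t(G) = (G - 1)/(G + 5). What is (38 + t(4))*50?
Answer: 5750/3 ≈ 1916.7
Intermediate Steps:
t(G) = (-1 + G)/(5 + G)
(38 + t(4))*50 = (38 + (-1 + 4)/(5 + 4))*50 = (38 + 3/9)*50 = (38 + (⅑)*3)*50 = (38 + ⅓)*50 = (115/3)*50 = 5750/3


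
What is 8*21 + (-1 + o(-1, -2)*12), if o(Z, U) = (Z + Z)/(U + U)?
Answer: 173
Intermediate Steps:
o(Z, U) = Z/U (o(Z, U) = (2*Z)/((2*U)) = (2*Z)*(1/(2*U)) = Z/U)
8*21 + (-1 + o(-1, -2)*12) = 8*21 + (-1 - 1/(-2)*12) = 168 + (-1 - 1*(-1/2)*12) = 168 + (-1 + (1/2)*12) = 168 + (-1 + 6) = 168 + 5 = 173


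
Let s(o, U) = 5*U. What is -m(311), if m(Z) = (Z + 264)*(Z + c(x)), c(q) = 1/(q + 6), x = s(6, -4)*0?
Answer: -1073525/6 ≈ -1.7892e+5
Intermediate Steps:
x = 0 (x = (5*(-4))*0 = -20*0 = 0)
c(q) = 1/(6 + q)
m(Z) = (264 + Z)*(1/6 + Z) (m(Z) = (Z + 264)*(Z + 1/(6 + 0)) = (264 + Z)*(Z + 1/6) = (264 + Z)*(1/6 + Z))
-m(311) = -(44 + 311**2 + (1585/6)*311) = -(44 + 96721 + 492935/6) = -1*1073525/6 = -1073525/6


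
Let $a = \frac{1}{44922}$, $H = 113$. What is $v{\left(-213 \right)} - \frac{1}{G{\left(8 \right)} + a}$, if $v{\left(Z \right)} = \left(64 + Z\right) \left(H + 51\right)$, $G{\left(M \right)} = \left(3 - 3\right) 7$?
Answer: $-69358$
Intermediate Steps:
$a = \frac{1}{44922} \approx 2.2261 \cdot 10^{-5}$
$G{\left(M \right)} = 0$ ($G{\left(M \right)} = 0 \cdot 7 = 0$)
$v{\left(Z \right)} = 10496 + 164 Z$ ($v{\left(Z \right)} = \left(64 + Z\right) \left(113 + 51\right) = \left(64 + Z\right) 164 = 10496 + 164 Z$)
$v{\left(-213 \right)} - \frac{1}{G{\left(8 \right)} + a} = \left(10496 + 164 \left(-213\right)\right) - \frac{1}{0 + \frac{1}{44922}} = \left(10496 - 34932\right) - \frac{1}{\frac{1}{44922}} = -24436 - 44922 = -69358$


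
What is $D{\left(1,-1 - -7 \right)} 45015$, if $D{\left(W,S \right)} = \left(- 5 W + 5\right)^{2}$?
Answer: $0$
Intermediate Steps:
$D{\left(W,S \right)} = \left(5 - 5 W\right)^{2}$
$D{\left(1,-1 - -7 \right)} 45015 = 25 \left(-1 + 1\right)^{2} \cdot 45015 = 25 \cdot 0^{2} \cdot 45015 = 25 \cdot 0 \cdot 45015 = 0 \cdot 45015 = 0$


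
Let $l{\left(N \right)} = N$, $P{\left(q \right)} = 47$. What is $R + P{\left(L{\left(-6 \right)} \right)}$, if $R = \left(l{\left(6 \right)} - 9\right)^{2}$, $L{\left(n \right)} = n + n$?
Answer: $56$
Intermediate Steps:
$L{\left(n \right)} = 2 n$
$R = 9$ ($R = \left(6 - 9\right)^{2} = \left(-3\right)^{2} = 9$)
$R + P{\left(L{\left(-6 \right)} \right)} = 9 + 47 = 56$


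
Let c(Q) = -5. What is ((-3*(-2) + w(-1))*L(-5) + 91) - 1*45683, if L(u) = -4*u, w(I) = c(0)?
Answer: -45572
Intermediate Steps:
w(I) = -5
((-3*(-2) + w(-1))*L(-5) + 91) - 1*45683 = ((-3*(-2) - 5)*(-4*(-5)) + 91) - 1*45683 = ((6 - 5)*20 + 91) - 45683 = (1*20 + 91) - 45683 = (20 + 91) - 45683 = 111 - 45683 = -45572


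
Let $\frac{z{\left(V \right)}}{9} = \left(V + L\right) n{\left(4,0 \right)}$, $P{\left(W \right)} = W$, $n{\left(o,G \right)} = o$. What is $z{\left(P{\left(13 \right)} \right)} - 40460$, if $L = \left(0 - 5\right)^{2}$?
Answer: $-39092$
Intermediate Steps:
$L = 25$ ($L = \left(-5\right)^{2} = 25$)
$z{\left(V \right)} = 900 + 36 V$ ($z{\left(V \right)} = 9 \left(V + 25\right) 4 = 9 \left(25 + V\right) 4 = 9 \left(100 + 4 V\right) = 900 + 36 V$)
$z{\left(P{\left(13 \right)} \right)} - 40460 = \left(900 + 36 \cdot 13\right) - 40460 = \left(900 + 468\right) - 40460 = 1368 - 40460 = -39092$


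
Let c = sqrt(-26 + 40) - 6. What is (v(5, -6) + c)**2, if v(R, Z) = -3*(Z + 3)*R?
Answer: (39 + sqrt(14))**2 ≈ 1826.8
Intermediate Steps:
v(R, Z) = -3*R*(3 + Z) (v(R, Z) = -3*(3 + Z)*R = -3*R*(3 + Z))
c = -6 + sqrt(14) (c = sqrt(14) - 6 = -6 + sqrt(14) ≈ -2.2583)
(v(5, -6) + c)**2 = (-3*5*(3 - 6) + (-6 + sqrt(14)))**2 = (-3*5*(-3) + (-6 + sqrt(14)))**2 = (45 + (-6 + sqrt(14)))**2 = (39 + sqrt(14))**2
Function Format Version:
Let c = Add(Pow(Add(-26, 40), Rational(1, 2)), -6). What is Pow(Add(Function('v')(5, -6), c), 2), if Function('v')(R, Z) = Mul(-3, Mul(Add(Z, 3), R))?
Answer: Pow(Add(39, Pow(14, Rational(1, 2))), 2) ≈ 1826.8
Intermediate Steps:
Function('v')(R, Z) = Mul(-3, R, Add(3, Z)) (Function('v')(R, Z) = Mul(-3, Mul(Add(3, Z), R)) = Mul(-3, Mul(R, Add(3, Z))) = Mul(-3, R, Add(3, Z)))
c = Add(-6, Pow(14, Rational(1, 2))) (c = Add(Pow(14, Rational(1, 2)), -6) = Add(-6, Pow(14, Rational(1, 2))) ≈ -2.2583)
Pow(Add(Function('v')(5, -6), c), 2) = Pow(Add(Mul(-3, 5, Add(3, -6)), Add(-6, Pow(14, Rational(1, 2)))), 2) = Pow(Add(Mul(-3, 5, -3), Add(-6, Pow(14, Rational(1, 2)))), 2) = Pow(Add(45, Add(-6, Pow(14, Rational(1, 2)))), 2) = Pow(Add(39, Pow(14, Rational(1, 2))), 2)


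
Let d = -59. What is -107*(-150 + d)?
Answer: 22363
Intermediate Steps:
-107*(-150 + d) = -107*(-150 - 59) = -107*(-209) = 22363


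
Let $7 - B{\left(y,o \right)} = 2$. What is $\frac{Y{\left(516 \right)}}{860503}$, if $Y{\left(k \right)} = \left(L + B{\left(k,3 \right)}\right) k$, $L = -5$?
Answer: $0$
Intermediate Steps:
$B{\left(y,o \right)} = 5$ ($B{\left(y,o \right)} = 7 - 2 = 5$)
$Y{\left(k \right)} = 0$ ($Y{\left(k \right)} = \left(-5 + 5\right) k = 0 k = 0$)
$\frac{Y{\left(516 \right)}}{860503} = \frac{0}{860503} = 0 \cdot \frac{1}{860503} = 0$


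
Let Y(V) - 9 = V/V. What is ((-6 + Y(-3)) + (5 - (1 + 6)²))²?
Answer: 1600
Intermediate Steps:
Y(V) = 10 (Y(V) = 9 + V/V = 9 + 1 = 10)
((-6 + Y(-3)) + (5 - (1 + 6)²))² = ((-6 + 10) + (5 - (1 + 6)²))² = (4 + (5 - 1*7²))² = (4 + (5 - 1*49))² = (4 + (5 - 49))² = (4 - 44)² = (-40)² = 1600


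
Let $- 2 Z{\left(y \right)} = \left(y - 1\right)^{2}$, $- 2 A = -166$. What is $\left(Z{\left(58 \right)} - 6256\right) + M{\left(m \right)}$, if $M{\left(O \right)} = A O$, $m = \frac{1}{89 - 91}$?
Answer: $-7922$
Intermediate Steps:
$A = 83$ ($A = \left(- \frac{1}{2}\right) \left(-166\right) = 83$)
$Z{\left(y \right)} = - \frac{\left(-1 + y\right)^{2}}{2}$ ($Z{\left(y \right)} = - \frac{\left(y - 1\right)^{2}}{2} = - \frac{\left(-1 + y\right)^{2}}{2}$)
$m = - \frac{1}{2}$ ($m = \frac{1}{-2} = - \frac{1}{2} \approx -0.5$)
$M{\left(O \right)} = 83 O$
$\left(Z{\left(58 \right)} - 6256\right) + M{\left(m \right)} = \left(- \frac{\left(-1 + 58\right)^{2}}{2} - 6256\right) + 83 \left(- \frac{1}{2}\right) = \left(- \frac{57^{2}}{2} - 6256\right) - \frac{83}{2} = \left(\left(- \frac{1}{2}\right) 3249 - 6256\right) - \frac{83}{2} = \left(- \frac{3249}{2} - 6256\right) - \frac{83}{2} = - \frac{15761}{2} - \frac{83}{2} = -7922$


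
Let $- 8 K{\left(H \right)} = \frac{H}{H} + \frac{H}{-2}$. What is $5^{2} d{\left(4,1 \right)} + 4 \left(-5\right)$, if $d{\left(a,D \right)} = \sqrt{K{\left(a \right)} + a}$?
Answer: $-20 + \frac{25 \sqrt{66}}{4} \approx 30.775$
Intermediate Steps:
$K{\left(H \right)} = - \frac{1}{8} + \frac{H}{16}$ ($K{\left(H \right)} = - \frac{\frac{H}{H} + \frac{H}{-2}}{8} = - \frac{1 + H \left(- \frac{1}{2}\right)}{8} = - \frac{1 - \frac{H}{2}}{8} = - \frac{1}{8} + \frac{H}{16}$)
$d{\left(a,D \right)} = \sqrt{- \frac{1}{8} + \frac{17 a}{16}}$ ($d{\left(a,D \right)} = \sqrt{\left(- \frac{1}{8} + \frac{a}{16}\right) + a} = \sqrt{- \frac{1}{8} + \frac{17 a}{16}}$)
$5^{2} d{\left(4,1 \right)} + 4 \left(-5\right) = 5^{2} \frac{\sqrt{-2 + 17 \cdot 4}}{4} + 4 \left(-5\right) = 25 \frac{\sqrt{-2 + 68}}{4} - 20 = 25 \frac{\sqrt{66}}{4} - 20 = \frac{25 \sqrt{66}}{4} - 20 = -20 + \frac{25 \sqrt{66}}{4}$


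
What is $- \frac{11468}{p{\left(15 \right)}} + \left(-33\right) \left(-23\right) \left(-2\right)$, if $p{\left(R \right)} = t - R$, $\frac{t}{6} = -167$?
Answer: $- \frac{1532338}{1017} \approx -1506.7$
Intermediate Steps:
$t = -1002$ ($t = 6 \left(-167\right) = -1002$)
$p{\left(R \right)} = -1002 - R$
$- \frac{11468}{p{\left(15 \right)}} + \left(-33\right) \left(-23\right) \left(-2\right) = - \frac{11468}{-1002 - 15} + \left(-33\right) \left(-23\right) \left(-2\right) = - \frac{11468}{-1002 - 15} + 759 \left(-2\right) = - \frac{11468}{-1017} - 1518 = \left(-11468\right) \left(- \frac{1}{1017}\right) - 1518 = \frac{11468}{1017} - 1518 = - \frac{1532338}{1017}$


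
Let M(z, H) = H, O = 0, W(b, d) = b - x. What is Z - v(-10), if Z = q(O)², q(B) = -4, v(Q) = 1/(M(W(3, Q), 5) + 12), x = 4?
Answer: 271/17 ≈ 15.941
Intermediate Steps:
W(b, d) = -4 + b (W(b, d) = b - 1*4 = b - 4 = -4 + b)
v(Q) = 1/17 (v(Q) = 1/(5 + 12) = 1/17)
Z = 16 (Z = (-4)² = 16)
Z - v(-10) = 16 - 1*1/17 = 16 - 1/17 = 271/17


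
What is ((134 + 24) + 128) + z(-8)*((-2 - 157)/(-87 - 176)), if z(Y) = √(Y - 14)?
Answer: 286 + 159*I*√22/263 ≈ 286.0 + 2.8357*I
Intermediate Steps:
z(Y) = √(-14 + Y)
((134 + 24) + 128) + z(-8)*((-2 - 157)/(-87 - 176)) = ((134 + 24) + 128) + √(-14 - 8)*((-2 - 157)/(-87 - 176)) = (158 + 128) + √(-22)*(-159/(-263)) = 286 + (I*√22)*(-159*(-1/263)) = 286 + (I*√22)*(159/263) = 286 + 159*I*√22/263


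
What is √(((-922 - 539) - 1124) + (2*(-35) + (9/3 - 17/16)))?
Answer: I*√42449/4 ≈ 51.508*I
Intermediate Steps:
√(((-922 - 539) - 1124) + (2*(-35) + (9/3 - 17/16))) = √((-1461 - 1124) + (-70 + (9*(⅓) - 17*1/16))) = √(-2585 + (-70 + (3 - 17/16))) = √(-2585 + (-70 + 31/16)) = √(-2585 - 1089/16) = √(-42449/16) = I*√42449/4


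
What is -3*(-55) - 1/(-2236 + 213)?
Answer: 333796/2023 ≈ 165.00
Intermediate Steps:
-3*(-55) - 1/(-2236 + 213) = 165 - 1/(-2023) = 165 - 1*(-1/2023) = 165 + 1/2023 = 333796/2023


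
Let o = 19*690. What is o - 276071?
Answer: -262961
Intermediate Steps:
o = 13110
o - 276071 = 13110 - 276071 = -262961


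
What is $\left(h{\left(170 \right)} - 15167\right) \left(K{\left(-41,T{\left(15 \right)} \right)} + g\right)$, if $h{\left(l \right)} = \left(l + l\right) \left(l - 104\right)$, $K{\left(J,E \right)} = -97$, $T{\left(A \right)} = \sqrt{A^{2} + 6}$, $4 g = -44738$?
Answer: $- \frac{164100699}{2} \approx -8.205 \cdot 10^{7}$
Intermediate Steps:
$g = - \frac{22369}{2}$ ($g = \frac{1}{4} \left(-44738\right) = - \frac{22369}{2} \approx -11185.0$)
$T{\left(A \right)} = \sqrt{6 + A^{2}}$
$h{\left(l \right)} = 2 l \left(-104 + l\right)$
$\left(h{\left(170 \right)} - 15167\right) \left(K{\left(-41,T{\left(15 \right)} \right)} + g\right) = \left(2 \cdot 170 \left(-104 + 170\right) - 15167\right) \left(-97 - \frac{22369}{2}\right) = \left(2 \cdot 170 \cdot 66 - 15167\right) \left(- \frac{22563}{2}\right) = \left(22440 - 15167\right) \left(- \frac{22563}{2}\right) = 7273 \left(- \frac{22563}{2}\right) = - \frac{164100699}{2}$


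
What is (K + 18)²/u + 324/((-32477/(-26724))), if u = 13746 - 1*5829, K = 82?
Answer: 68874716192/257120409 ≈ 267.87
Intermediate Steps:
u = 7917 (u = 13746 - 5829 = 7917)
(K + 18)²/u + 324/((-32477/(-26724))) = (82 + 18)²/7917 + 324/((-32477/(-26724))) = 100²*(1/7917) + 324/((-32477*(-1/26724))) = 10000*(1/7917) + 324/(32477/26724) = 10000/7917 + 324*(26724/32477) = 10000/7917 + 8658576/32477 = 68874716192/257120409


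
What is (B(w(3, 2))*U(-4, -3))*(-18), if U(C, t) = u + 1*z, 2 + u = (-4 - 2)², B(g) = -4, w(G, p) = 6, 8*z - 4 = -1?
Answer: 2475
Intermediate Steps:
z = 3/8 (z = ½ + (⅛)*(-1) = ½ - ⅛ = 3/8 ≈ 0.37500)
u = 34 (u = -2 + (-4 - 2)² = -2 + (-6)² = -2 + 36 = 34)
U(C, t) = 275/8 (U(C, t) = 34 + 1*(3/8) = 34 + 3/8 = 275/8)
(B(w(3, 2))*U(-4, -3))*(-18) = -4*275/8*(-18) = -275/2*(-18) = 2475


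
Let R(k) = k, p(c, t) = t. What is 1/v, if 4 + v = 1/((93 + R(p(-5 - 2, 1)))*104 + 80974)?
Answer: -90750/362999 ≈ -0.25000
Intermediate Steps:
v = -362999/90750 (v = -4 + 1/((93 + 1)*104 + 80974) = -4 + 1/(94*104 + 80974) = -4 + 1/(9776 + 80974) = -4 + 1/90750 = -362999/90750 ≈ -4.0000)
1/v = 1/(-362999/90750) = -90750/362999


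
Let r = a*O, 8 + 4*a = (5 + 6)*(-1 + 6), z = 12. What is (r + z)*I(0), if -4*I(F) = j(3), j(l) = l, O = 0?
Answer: -9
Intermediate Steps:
a = 47/4 (a = -2 + ((5 + 6)*(-1 + 6))/4 = -2 + (11*5)/4 = -2 + (1/4)*55 = -2 + 55/4 = 47/4 ≈ 11.750)
I(F) = -3/4 (I(F) = -1/4*3 = -3/4)
r = 0 (r = (47/4)*0 = 0)
(r + z)*I(0) = (0 + 12)*(-3/4) = 12*(-3/4) = -9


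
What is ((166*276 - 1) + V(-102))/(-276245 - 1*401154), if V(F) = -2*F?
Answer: -2707/39847 ≈ -0.067935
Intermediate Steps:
((166*276 - 1) + V(-102))/(-276245 - 1*401154) = ((166*276 - 1) - 2*(-102))/(-276245 - 1*401154) = ((45816 - 1) + 204)/(-276245 - 401154) = (45815 + 204)/(-677399) = 46019*(-1/677399) = -2707/39847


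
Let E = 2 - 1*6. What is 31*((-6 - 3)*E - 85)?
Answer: -1519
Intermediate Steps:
E = -4 (E = 2 - 6 = -4)
31*((-6 - 3)*E - 85) = 31*((-6 - 3)*(-4) - 85) = 31*(-9*(-4) - 85) = 31*(36 - 85) = 31*(-49) = -1519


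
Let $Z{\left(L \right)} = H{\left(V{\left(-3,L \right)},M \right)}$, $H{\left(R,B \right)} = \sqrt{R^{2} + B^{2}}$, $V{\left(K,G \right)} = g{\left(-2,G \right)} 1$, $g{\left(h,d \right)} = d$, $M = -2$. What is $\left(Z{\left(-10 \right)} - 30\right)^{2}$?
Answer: $1004 - 120 \sqrt{26} \approx 392.12$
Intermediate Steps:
$V{\left(K,G \right)} = G$ ($V{\left(K,G \right)} = G 1 = G$)
$H{\left(R,B \right)} = \sqrt{B^{2} + R^{2}}$
$Z{\left(L \right)} = \sqrt{4 + L^{2}}$ ($Z{\left(L \right)} = \sqrt{\left(-2\right)^{2} + L^{2}} = \sqrt{4 + L^{2}}$)
$\left(Z{\left(-10 \right)} - 30\right)^{2} = \left(\sqrt{4 + \left(-10\right)^{2}} - 30\right)^{2} = \left(\sqrt{4 + 100} + \left(-39 + 9\right)\right)^{2} = \left(\sqrt{104} - 30\right)^{2} = \left(2 \sqrt{26} - 30\right)^{2} = \left(-30 + 2 \sqrt{26}\right)^{2}$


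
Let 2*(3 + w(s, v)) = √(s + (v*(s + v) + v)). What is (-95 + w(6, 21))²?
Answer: 19505/2 - 294*√66 ≈ 7364.0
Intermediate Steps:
w(s, v) = -3 + √(s + v + v*(s + v))/2 (w(s, v) = -3 + √(s + (v*(s + v) + v))/2 = -3 + √(s + (v + v*(s + v)))/2 = -3 + √(s + v + v*(s + v))/2)
(-95 + w(6, 21))² = (-95 + (-3 + √(6 + 21 + 21² + 6*21)/2))² = (-95 + (-3 + √(6 + 21 + 441 + 126)/2))² = (-95 + (-3 + √594/2))² = (-95 + (-3 + (3*√66)/2))² = (-95 + (-3 + 3*√66/2))² = (-98 + 3*√66/2)²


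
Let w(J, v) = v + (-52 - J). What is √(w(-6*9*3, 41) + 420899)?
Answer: 5*√16842 ≈ 648.88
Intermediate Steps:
w(J, v) = -52 + v - J
√(w(-6*9*3, 41) + 420899) = √((-52 + 41 - (-6*9)*3) + 420899) = √((-52 + 41 - (-54)*3) + 420899) = √((-52 + 41 - 1*(-162)) + 420899) = √((-52 + 41 + 162) + 420899) = √(151 + 420899) = √421050 = 5*√16842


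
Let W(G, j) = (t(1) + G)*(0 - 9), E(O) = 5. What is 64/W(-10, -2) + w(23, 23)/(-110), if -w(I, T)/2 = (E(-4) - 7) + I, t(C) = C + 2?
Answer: 4843/3465 ≈ 1.3977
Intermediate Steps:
t(C) = 2 + C
w(I, T) = 4 - 2*I (w(I, T) = -2*((5 - 7) + I) = -2*(-2 + I) = 4 - 2*I)
W(G, j) = -27 - 9*G (W(G, j) = ((2 + 1) + G)*(0 - 9) = (3 + G)*(-9) = -27 - 9*G)
64/W(-10, -2) + w(23, 23)/(-110) = 64/(-27 - 9*(-10)) + (4 - 2*23)/(-110) = 64/(-27 + 90) + (4 - 46)*(-1/110) = 64/63 - 42*(-1/110) = 64*(1/63) + 21/55 = 64/63 + 21/55 = 4843/3465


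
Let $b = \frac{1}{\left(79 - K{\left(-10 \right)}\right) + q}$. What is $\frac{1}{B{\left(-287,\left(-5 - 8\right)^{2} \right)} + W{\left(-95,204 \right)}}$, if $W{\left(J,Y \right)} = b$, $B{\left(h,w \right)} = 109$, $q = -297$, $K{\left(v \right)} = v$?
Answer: $\frac{208}{22671} \approx 0.0091747$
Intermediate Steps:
$b = - \frac{1}{208}$ ($b = \frac{1}{\left(79 - -10\right) - 297} = \frac{1}{\left(79 + 10\right) - 297} = \frac{1}{89 - 297} = \frac{1}{-208} = - \frac{1}{208} \approx -0.0048077$)
$W{\left(J,Y \right)} = - \frac{1}{208}$
$\frac{1}{B{\left(-287,\left(-5 - 8\right)^{2} \right)} + W{\left(-95,204 \right)}} = \frac{1}{109 - \frac{1}{208}} = \frac{1}{\frac{22671}{208}} = \frac{208}{22671}$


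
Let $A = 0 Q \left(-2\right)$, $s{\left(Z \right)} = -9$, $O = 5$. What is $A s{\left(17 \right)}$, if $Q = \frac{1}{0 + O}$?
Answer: $0$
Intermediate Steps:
$Q = \frac{1}{5}$ ($Q = \frac{1}{0 + 5} = \frac{1}{5} \approx 0.2$)
$A = 0$ ($A = 0 \cdot \frac{1}{5} \left(-2\right) = 0 \left(-2\right) = 0$)
$A s{\left(17 \right)} = 0 \left(-9\right) = 0$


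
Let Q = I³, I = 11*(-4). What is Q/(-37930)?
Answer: 42592/18965 ≈ 2.2458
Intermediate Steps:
I = -44
Q = -85184 (Q = (-44)³ = -85184)
Q/(-37930) = -85184/(-37930) = -85184*(-1/37930) = 42592/18965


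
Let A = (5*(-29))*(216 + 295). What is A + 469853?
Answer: 395758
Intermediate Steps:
A = -74095 (A = -145*511 = -74095)
A + 469853 = -74095 + 469853 = 395758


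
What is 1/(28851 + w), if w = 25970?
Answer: 1/54821 ≈ 1.8241e-5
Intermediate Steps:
1/(28851 + w) = 1/(28851 + 25970) = 1/54821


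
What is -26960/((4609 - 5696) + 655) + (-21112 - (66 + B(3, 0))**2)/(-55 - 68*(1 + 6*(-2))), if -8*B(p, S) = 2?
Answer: 855037/33264 ≈ 25.705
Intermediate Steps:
B(p, S) = -1/4 (B(p, S) = -1/8*2 = -1/4)
-26960/((4609 - 5696) + 655) + (-21112 - (66 + B(3, 0))**2)/(-55 - 68*(1 + 6*(-2))) = -26960/((4609 - 5696) + 655) + (-21112 - (66 - 1/4)**2)/(-55 - 68*(1 + 6*(-2))) = -26960/(-1087 + 655) + (-21112 - (263/4)**2)/(-55 - 68*(1 - 12)) = -26960/(-432) + (-21112 - 1*69169/16)/(-55 - 68*(-11)) = -26960*(-1/432) + (-21112 - 69169/16)/(-55 + 748) = 1685/27 - 406961/16/693 = 1685/27 - 406961/16*1/693 = 1685/27 - 406961/11088 = 855037/33264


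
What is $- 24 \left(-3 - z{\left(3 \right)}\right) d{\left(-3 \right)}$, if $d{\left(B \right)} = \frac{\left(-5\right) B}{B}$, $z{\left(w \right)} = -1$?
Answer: $-240$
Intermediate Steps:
$d{\left(B \right)} = -5$
$- 24 \left(-3 - z{\left(3 \right)}\right) d{\left(-3 \right)} = - 24 \left(-3 - -1\right) \left(-5\right) = - 24 \left(-3 + 1\right) \left(-5\right) = \left(-24\right) \left(-2\right) \left(-5\right) = 48 \left(-5\right) = -240$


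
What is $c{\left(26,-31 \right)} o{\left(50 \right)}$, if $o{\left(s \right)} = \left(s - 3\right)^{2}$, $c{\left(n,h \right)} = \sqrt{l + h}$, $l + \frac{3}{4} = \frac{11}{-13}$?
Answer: $\frac{2209 i \sqrt{22035}}{26} \approx 12612.0 i$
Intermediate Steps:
$l = - \frac{83}{52}$ ($l = - \frac{3}{4} + \frac{11}{-13} = - \frac{3}{4} + 11 \left(- \frac{1}{13}\right) = - \frac{3}{4} - \frac{11}{13} = - \frac{83}{52} \approx -1.5962$)
$c{\left(n,h \right)} = \sqrt{- \frac{83}{52} + h}$
$o{\left(s \right)} = \left(-3 + s\right)^{2}$
$c{\left(26,-31 \right)} o{\left(50 \right)} = \frac{\sqrt{-1079 + 676 \left(-31\right)}}{26} \left(-3 + 50\right)^{2} = \frac{\sqrt{-1079 - 20956}}{26} \cdot 47^{2} = \frac{\sqrt{-22035}}{26} \cdot 2209 = \frac{i \sqrt{22035}}{26} \cdot 2209 = \frac{2209 i \sqrt{22035}}{26}$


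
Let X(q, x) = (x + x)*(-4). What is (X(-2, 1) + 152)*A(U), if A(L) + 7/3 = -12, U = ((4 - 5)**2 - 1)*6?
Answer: -2064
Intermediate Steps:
X(q, x) = -8*x (X(q, x) = (2*x)*(-4) = -8*x)
U = 0 (U = ((-1)**2 - 1)*6 = (1 - 1)*6 = 0*6 = 0)
A(L) = -43/3 (A(L) = -7/3 - 12 = -43/3)
(X(-2, 1) + 152)*A(U) = (-8*1 + 152)*(-43/3) = (-8 + 152)*(-43/3) = 144*(-43/3) = -2064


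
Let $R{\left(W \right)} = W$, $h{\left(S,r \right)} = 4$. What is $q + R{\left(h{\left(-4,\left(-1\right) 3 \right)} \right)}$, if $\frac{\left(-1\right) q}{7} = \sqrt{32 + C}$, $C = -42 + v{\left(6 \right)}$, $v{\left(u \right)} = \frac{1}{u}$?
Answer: $4 - \frac{7 i \sqrt{354}}{6} \approx 4.0 - 21.951 i$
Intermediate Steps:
$C = - \frac{251}{6}$ ($C = -42 + \frac{1}{6} = - \frac{251}{6} \approx -41.833$)
$q = - \frac{7 i \sqrt{354}}{6}$ ($q = - 7 \sqrt{32 - \frac{251}{6}} = - 7 \sqrt{- \frac{59}{6}} = - 7 \frac{i \sqrt{354}}{6} = - \frac{7 i \sqrt{354}}{6} \approx - 21.951 i$)
$q + R{\left(h{\left(-4,\left(-1\right) 3 \right)} \right)} = - \frac{7 i \sqrt{354}}{6} + 4 = 4 - \frac{7 i \sqrt{354}}{6}$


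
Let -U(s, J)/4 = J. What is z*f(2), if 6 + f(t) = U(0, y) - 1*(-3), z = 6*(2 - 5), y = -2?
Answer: -90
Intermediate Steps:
z = -18 (z = 6*(-3) = -18)
U(s, J) = -4*J
f(t) = 5 (f(t) = -6 + (-4*(-2) - 1*(-3)) = -6 + (8 + 3) = -6 + 11 = 5)
z*f(2) = -18*5 = -90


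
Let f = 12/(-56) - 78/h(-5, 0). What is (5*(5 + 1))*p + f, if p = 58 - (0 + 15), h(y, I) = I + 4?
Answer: 8892/7 ≈ 1270.3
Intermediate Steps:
h(y, I) = 4 + I
f = -138/7 (f = 12/(-56) - 78/(4 + 0) = 12*(-1/56) - 78/4 = -3/14 - 78*¼ = -3/14 - 39/2 = -138/7 ≈ -19.714)
p = 43 (p = 58 - 1*15 = 58 - 15 = 43)
(5*(5 + 1))*p + f = (5*(5 + 1))*43 - 138/7 = (5*6)*43 - 138/7 = 30*43 - 138/7 = 1290 - 138/7 = 8892/7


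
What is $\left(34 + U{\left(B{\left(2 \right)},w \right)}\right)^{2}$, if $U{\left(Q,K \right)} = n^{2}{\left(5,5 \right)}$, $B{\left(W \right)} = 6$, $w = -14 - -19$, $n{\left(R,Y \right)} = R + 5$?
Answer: $17956$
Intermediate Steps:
$n{\left(R,Y \right)} = 5 + R$
$w = 5$ ($w = -14 + 19 = 5$)
$U{\left(Q,K \right)} = 100$ ($U{\left(Q,K \right)} = \left(5 + 5\right)^{2} = 10^{2} = 100$)
$\left(34 + U{\left(B{\left(2 \right)},w \right)}\right)^{2} = \left(34 + 100\right)^{2} = 134^{2} = 17956$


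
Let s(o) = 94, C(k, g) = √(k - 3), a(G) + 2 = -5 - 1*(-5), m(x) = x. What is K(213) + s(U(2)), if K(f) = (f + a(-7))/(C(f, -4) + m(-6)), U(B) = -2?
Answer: 2937/29 + 211*√210/174 ≈ 118.85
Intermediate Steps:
a(G) = -2 (a(G) = -2 + (-5 - 1*(-5)) = -2 + (-5 + 5) = -2 + 0 = -2)
C(k, g) = √(-3 + k)
K(f) = (-2 + f)/(-6 + √(-3 + f)) (K(f) = (f - 2)/(√(-3 + f) - 6) = (-2 + f)/(-6 + √(-3 + f)))
K(213) + s(U(2)) = (-2 + 213)/(-6 + √(-3 + 213)) + 94 = 211/(-6 + √210) + 94 = 94 + 211/(-6 + √210)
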